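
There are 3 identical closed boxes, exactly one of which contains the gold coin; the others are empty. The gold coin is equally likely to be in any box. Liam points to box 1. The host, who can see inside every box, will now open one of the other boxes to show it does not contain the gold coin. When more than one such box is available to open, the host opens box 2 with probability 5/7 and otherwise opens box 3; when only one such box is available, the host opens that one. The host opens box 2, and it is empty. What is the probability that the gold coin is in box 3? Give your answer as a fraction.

Condition on the true location of the gold coin.
If it is in box 1 (prior 1/3): box 2 is available, opened with probability 5/7; weight (1/3)·(5/7) = 5/21.
If it is in box 2 (prior 1/3): the host opened box 2, so this case is ruled out; weight (1/3)·0 = 0.
If it is in box 3 (prior 1/3): only box 2 is available, probability 1; weight (1/3)·1 = 1/3.
The weights sum to 4/7.
So P(the gold coin in box 3 | the host opened box 2) = (1/3) / (4/7) = 7/12.

7/12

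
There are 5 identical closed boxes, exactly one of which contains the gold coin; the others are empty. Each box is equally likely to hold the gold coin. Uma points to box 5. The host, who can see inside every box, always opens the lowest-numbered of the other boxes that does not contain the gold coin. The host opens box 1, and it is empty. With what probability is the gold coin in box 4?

Apply Bayes' rule, conditioning on where the gold coin actually is.
If it is in box 1 (prior 1/5): the host opened box 1, so this case is ruled out; weight (1/5)·0 = 0.
If it is in any of boxes 2, 3, 4, and 5 (prior 1/5 each): box 1 is the lowest-numbered option available, probability 1; weight (1/5)·1 = 1/5 each.
The weights sum to 4/5.
So P(the gold coin in box 4 | the host opened box 1) = (1/5) / (4/5) = 1/4.

1/4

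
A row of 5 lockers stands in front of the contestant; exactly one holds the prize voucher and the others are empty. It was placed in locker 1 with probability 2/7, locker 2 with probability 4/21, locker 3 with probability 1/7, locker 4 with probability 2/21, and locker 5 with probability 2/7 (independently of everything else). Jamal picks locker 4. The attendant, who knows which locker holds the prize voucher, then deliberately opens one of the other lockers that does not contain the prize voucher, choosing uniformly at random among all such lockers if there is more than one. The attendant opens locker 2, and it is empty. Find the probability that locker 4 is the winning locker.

1/11

Consider each possible location of the prize voucher in turn.
If it is in either of lockers 1 and 5 (prior 2/7 each): the attendant has 3 equally likely choices, so probability 1/3; weight (2/7)·(1/3) = 2/21 each.
If it is in locker 2 (prior 4/21): the attendant opened locker 2, so this case is ruled out; weight (4/21)·0 = 0.
If it is in locker 3 (prior 1/7): the attendant has 3 equally likely choices, so probability 1/3; weight (1/7)·(1/3) = 1/21.
If it is in locker 4 (prior 2/21): the attendant has 4 equally likely choices, so probability 1/4; weight (2/21)·(1/4) = 1/42.
The weights sum to 11/42.
So P(the prize voucher in locker 4 | the attendant opened locker 2) = (1/42) / (11/42) = 1/11.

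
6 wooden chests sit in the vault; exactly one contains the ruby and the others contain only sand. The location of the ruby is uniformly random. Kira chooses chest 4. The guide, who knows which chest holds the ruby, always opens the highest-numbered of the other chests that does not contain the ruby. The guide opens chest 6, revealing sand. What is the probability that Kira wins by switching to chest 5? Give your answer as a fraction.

1/5

Apply Bayes' rule, conditioning on where the ruby actually is.
If it is in any of chests 1, 2, 3, 4, and 5 (prior 1/6 each): chest 6 is the highest-numbered option available, probability 1; weight (1/6)·1 = 1/6 each.
If it is in chest 6 (prior 1/6): the guide opened chest 6, so this case is ruled out; weight (1/6)·0 = 0.
The weights sum to 5/6.
So P(the ruby in chest 5 | the guide opened chest 6) = (1/6) / (5/6) = 1/5.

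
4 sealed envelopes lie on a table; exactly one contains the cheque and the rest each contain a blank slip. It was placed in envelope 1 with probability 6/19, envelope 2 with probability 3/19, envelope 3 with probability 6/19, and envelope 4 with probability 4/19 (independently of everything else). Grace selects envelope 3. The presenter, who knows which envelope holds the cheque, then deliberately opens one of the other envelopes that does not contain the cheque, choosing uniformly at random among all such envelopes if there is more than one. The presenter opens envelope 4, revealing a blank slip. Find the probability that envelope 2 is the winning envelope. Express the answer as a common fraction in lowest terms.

3/13

Condition on the true location of the cheque.
If it is in envelope 1 (prior 6/19): the presenter has 2 equally likely choices, so probability 1/2; weight (6/19)·(1/2) = 3/19.
If it is in envelope 2 (prior 3/19): the presenter has 2 equally likely choices, so probability 1/2; weight (3/19)·(1/2) = 3/38.
If it is in envelope 3 (prior 6/19): the presenter has 3 equally likely choices, so probability 1/3; weight (6/19)·(1/3) = 2/19.
If it is in envelope 4 (prior 4/19): the presenter opened envelope 4, so this case is ruled out; weight (4/19)·0 = 0.
The weights sum to 13/38.
So P(the cheque in envelope 2 | the presenter opened envelope 4) = (3/38) / (13/38) = 3/13.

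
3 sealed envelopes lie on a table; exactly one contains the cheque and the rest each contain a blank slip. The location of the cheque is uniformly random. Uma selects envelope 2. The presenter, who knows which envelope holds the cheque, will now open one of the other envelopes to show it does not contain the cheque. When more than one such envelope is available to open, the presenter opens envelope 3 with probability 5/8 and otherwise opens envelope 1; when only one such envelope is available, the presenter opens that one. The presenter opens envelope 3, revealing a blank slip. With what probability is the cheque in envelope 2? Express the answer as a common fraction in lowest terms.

5/13

Condition on the true location of the cheque.
If it is in envelope 1 (prior 1/3): only envelope 3 is available, probability 1; weight (1/3)·1 = 1/3.
If it is in envelope 2 (prior 1/3): envelope 3 is available, opened with probability 5/8; weight (1/3)·(5/8) = 5/24.
If it is in envelope 3 (prior 1/3): the presenter opened envelope 3, so this case is ruled out; weight (1/3)·0 = 0.
The weights sum to 13/24.
So P(the cheque in envelope 2 | the presenter opened envelope 3) = (5/24) / (13/24) = 5/13.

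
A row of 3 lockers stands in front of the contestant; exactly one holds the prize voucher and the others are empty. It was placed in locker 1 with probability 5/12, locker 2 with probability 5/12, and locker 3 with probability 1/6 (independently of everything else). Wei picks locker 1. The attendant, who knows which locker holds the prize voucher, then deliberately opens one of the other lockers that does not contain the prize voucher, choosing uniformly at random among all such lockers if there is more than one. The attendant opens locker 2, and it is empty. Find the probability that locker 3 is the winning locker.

Apply Bayes' rule, conditioning on where the prize voucher actually is.
If it is in locker 1 (prior 5/12): the attendant has 2 equally likely choices, so probability 1/2; weight (5/12)·(1/2) = 5/24.
If it is in locker 2 (prior 5/12): the attendant opened locker 2, so this case is ruled out; weight (5/12)·0 = 0.
If it is in locker 3 (prior 1/6): the attendant has no choice, probability 1; weight (1/6)·1 = 1/6.
The weights sum to 3/8.
So P(the prize voucher in locker 3 | the attendant opened locker 2) = (1/6) / (3/8) = 4/9.

4/9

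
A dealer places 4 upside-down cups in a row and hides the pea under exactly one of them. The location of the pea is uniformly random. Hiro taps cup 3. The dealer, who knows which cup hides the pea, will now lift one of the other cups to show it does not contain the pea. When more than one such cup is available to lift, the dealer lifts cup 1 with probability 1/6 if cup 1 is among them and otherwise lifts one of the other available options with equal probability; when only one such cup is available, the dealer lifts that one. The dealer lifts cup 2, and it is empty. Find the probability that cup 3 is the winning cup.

Condition on the true location of the pea.
If it is under cup 1 (prior 1/4): cup 1 holds the prize so is unavailable; the dealer chooses uniformly among the 2 others, probability 1/2; weight (1/4)·(1/2) = 1/8.
If it is under cup 2 (prior 1/4): the dealer opened cup 2, so this case is ruled out; weight (1/4)·0 = 0.
If it is under cup 3 (prior 1/4): cup 1 is available but not opened; cup 2 gets probability (1 − 1/6)/2 = 5/12; weight (1/4)·(5/12) = 5/48.
If it is under cup 4 (prior 1/4): cup 1 is available but not opened, probability 5/6; weight (1/4)·(5/6) = 5/24.
The weights sum to 7/16.
So P(the pea under cup 3 | the dealer opened cup 2) = (5/48) / (7/16) = 5/21.

5/21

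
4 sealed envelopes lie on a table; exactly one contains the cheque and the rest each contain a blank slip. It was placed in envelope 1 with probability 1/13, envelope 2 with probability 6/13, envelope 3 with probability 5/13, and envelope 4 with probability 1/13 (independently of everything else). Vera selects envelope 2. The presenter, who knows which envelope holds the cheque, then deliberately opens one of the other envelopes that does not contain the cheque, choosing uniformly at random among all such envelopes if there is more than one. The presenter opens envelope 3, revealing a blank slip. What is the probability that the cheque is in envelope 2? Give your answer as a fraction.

2/3

Condition on the true location of the cheque.
If it is in either of envelopes 1 and 4 (prior 1/13 each): the presenter has 2 equally likely choices, so probability 1/2; weight (1/13)·(1/2) = 1/26 each.
If it is in envelope 2 (prior 6/13): the presenter has 3 equally likely choices, so probability 1/3; weight (6/13)·(1/3) = 2/13.
If it is in envelope 3 (prior 5/13): the presenter opened envelope 3, so this case is ruled out; weight (5/13)·0 = 0.
The weights sum to 3/13.
So P(the cheque in envelope 2 | the presenter opened envelope 3) = (2/13) / (3/13) = 2/3.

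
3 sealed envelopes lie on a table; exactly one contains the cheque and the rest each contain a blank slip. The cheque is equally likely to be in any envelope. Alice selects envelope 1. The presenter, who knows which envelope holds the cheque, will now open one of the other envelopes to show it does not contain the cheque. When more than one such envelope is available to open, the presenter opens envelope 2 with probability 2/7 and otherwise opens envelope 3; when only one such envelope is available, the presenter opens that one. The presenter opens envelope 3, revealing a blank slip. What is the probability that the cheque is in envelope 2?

7/12

Apply Bayes' rule, conditioning on where the cheque actually is.
If it is in envelope 1 (prior 1/3): envelope 2 is available but not opened, probability 5/7; weight (1/3)·(5/7) = 5/21.
If it is in envelope 2 (prior 1/3): only envelope 3 is available, probability 1; weight (1/3)·1 = 1/3.
If it is in envelope 3 (prior 1/3): the presenter opened envelope 3, so this case is ruled out; weight (1/3)·0 = 0.
The weights sum to 4/7.
So P(the cheque in envelope 2 | the presenter opened envelope 3) = (1/3) / (4/7) = 7/12.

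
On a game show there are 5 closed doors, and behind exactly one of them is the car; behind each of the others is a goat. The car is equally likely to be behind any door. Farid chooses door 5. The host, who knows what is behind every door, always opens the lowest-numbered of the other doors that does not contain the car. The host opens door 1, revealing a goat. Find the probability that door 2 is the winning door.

1/4

Consider each possible location of the car in turn.
If it is behind door 1 (prior 1/5): the host opened door 1, so this case is ruled out; weight (1/5)·0 = 0.
If it is behind any of doors 2, 3, 4, and 5 (prior 1/5 each): door 1 is the lowest-numbered option available, probability 1; weight (1/5)·1 = 1/5 each.
The weights sum to 4/5.
So P(the car behind door 2 | the host opened door 1) = (1/5) / (4/5) = 1/4.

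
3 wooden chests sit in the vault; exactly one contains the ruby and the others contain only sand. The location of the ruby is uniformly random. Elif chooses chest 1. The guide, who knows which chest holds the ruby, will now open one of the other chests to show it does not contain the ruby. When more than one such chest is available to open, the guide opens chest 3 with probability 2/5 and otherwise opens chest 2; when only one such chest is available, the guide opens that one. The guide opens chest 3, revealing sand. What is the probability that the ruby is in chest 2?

Condition on the true location of the ruby.
If it is in chest 1 (prior 1/3): chest 3 is available, opened with probability 2/5; weight (1/3)·(2/5) = 2/15.
If it is in chest 2 (prior 1/3): only chest 3 is available, probability 1; weight (1/3)·1 = 1/3.
If it is in chest 3 (prior 1/3): the guide opened chest 3, so this case is ruled out; weight (1/3)·0 = 0.
The weights sum to 7/15.
So P(the ruby in chest 2 | the guide opened chest 3) = (1/3) / (7/15) = 5/7.

5/7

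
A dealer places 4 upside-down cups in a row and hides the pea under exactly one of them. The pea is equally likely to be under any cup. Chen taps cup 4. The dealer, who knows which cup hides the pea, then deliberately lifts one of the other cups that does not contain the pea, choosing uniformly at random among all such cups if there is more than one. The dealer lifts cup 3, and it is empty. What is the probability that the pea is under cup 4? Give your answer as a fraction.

Apply Bayes' rule, conditioning on where the pea actually is.
If it is under either of cups 1 and 2 (prior 1/4 each): the dealer has 2 equally likely choices, so probability 1/2; weight (1/4)·(1/2) = 1/8 each.
If it is under cup 3 (prior 1/4): the dealer opened cup 3, so this case is ruled out; weight (1/4)·0 = 0.
If it is under cup 4 (prior 1/4): the dealer has 3 equally likely choices, so probability 1/3; weight (1/4)·(1/3) = 1/12.
The weights sum to 1/3.
So P(the pea under cup 4 | the dealer opened cup 3) = (1/12) / (1/3) = 1/4.

1/4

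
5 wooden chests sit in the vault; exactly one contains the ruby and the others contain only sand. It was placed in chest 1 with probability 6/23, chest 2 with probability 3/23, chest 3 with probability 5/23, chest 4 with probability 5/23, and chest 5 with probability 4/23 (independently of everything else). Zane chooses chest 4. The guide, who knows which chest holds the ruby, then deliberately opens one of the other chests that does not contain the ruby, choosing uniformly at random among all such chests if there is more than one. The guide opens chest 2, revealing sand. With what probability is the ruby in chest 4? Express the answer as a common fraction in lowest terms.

1/5

Apply Bayes' rule, conditioning on where the ruby actually is.
If it is in chest 1 (prior 6/23): the guide has 3 equally likely choices, so probability 1/3; weight (6/23)·(1/3) = 2/23.
If it is in chest 2 (prior 3/23): the guide opened chest 2, so this case is ruled out; weight (3/23)·0 = 0.
If it is in chest 3 (prior 5/23): the guide has 3 equally likely choices, so probability 1/3; weight (5/23)·(1/3) = 5/69.
If it is in chest 4 (prior 5/23): the guide has 4 equally likely choices, so probability 1/4; weight (5/23)·(1/4) = 5/92.
If it is in chest 5 (prior 4/23): the guide has 3 equally likely choices, so probability 1/3; weight (4/23)·(1/3) = 4/69.
The weights sum to 25/92.
So P(the ruby in chest 4 | the guide opened chest 2) = (5/92) / (25/92) = 1/5.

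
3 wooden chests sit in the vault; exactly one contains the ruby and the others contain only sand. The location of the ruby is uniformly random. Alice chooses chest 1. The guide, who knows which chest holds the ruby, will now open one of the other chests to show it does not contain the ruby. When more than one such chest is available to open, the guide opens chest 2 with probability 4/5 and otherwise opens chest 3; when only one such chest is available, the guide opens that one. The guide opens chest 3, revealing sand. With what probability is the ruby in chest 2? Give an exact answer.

Consider each possible location of the ruby in turn.
If it is in chest 1 (prior 1/3): chest 2 is available but not opened, probability 1/5; weight (1/3)·(1/5) = 1/15.
If it is in chest 2 (prior 1/3): only chest 3 is available, probability 1; weight (1/3)·1 = 1/3.
If it is in chest 3 (prior 1/3): the guide opened chest 3, so this case is ruled out; weight (1/3)·0 = 0.
The weights sum to 2/5.
So P(the ruby in chest 2 | the guide opened chest 3) = (1/3) / (2/5) = 5/6.

5/6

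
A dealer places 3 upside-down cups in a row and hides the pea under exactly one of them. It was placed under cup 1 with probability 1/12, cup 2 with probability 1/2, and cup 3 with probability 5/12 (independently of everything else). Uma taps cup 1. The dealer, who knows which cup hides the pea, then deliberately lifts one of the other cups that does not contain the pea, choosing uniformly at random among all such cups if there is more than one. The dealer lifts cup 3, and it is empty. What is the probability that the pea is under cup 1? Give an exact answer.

1/13

Condition on the true location of the pea.
If it is under cup 1 (prior 1/12): the dealer has 2 equally likely choices, so probability 1/2; weight (1/12)·(1/2) = 1/24.
If it is under cup 2 (prior 1/2): the dealer has no choice, probability 1; weight (1/2)·1 = 1/2.
If it is under cup 3 (prior 5/12): the dealer opened cup 3, so this case is ruled out; weight (5/12)·0 = 0.
The weights sum to 13/24.
So P(the pea under cup 1 | the dealer opened cup 3) = (1/24) / (13/24) = 1/13.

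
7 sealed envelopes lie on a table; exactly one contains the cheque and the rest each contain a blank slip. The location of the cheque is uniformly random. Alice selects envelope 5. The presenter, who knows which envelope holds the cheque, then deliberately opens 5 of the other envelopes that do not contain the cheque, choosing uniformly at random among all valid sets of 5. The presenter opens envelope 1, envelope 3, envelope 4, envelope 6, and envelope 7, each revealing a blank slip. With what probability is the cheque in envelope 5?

Apply Bayes' rule, conditioning on where the cheque actually is.
If it is in any of envelopes 1, 3, 4, 6, and 7 (prior 1/7 each): that envelope was opened and seen not to hold the prize — ruled out; weight (1/7)·0 = 0 each.
If it is in envelope 2 (prior 1/7): the presenter has no choice, probability 1; weight (1/7)·1 = 1/7.
If it is in envelope 5 (prior 1/7): the presenter has 6 equally likely choices, so probability 1/6; weight (1/7)·(1/6) = 1/42.
The weights sum to 1/6.
So P(the cheque in envelope 5 | the presenter opened envelope 1, envelope 3, envelope 4, envelope 6, and envelope 7) = (1/42) / (1/6) = 1/7.

1/7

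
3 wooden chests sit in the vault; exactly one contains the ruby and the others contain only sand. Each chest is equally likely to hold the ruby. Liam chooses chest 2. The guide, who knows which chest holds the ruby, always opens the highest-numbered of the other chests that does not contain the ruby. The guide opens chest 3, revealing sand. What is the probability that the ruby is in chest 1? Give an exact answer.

Consider each possible location of the ruby in turn.
If it is in either of chests 1 and 2 (prior 1/3 each): chest 3 is the highest-numbered option available, probability 1; weight (1/3)·1 = 1/3 each.
If it is in chest 3 (prior 1/3): the guide opened chest 3, so this case is ruled out; weight (1/3)·0 = 0.
The weights sum to 2/3.
So P(the ruby in chest 1 | the guide opened chest 3) = (1/3) / (2/3) = 1/2.

1/2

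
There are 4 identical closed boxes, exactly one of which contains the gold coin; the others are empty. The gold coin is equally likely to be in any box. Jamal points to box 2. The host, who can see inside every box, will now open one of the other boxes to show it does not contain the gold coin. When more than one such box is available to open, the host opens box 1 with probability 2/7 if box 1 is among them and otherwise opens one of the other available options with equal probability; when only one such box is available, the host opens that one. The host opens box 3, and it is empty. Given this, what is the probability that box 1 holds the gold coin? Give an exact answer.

Consider each possible location of the gold coin in turn.
If it is in box 1 (prior 1/4): box 1 holds the prize so is unavailable; the host chooses uniformly among the 2 others, probability 1/2; weight (1/4)·(1/2) = 1/8.
If it is in box 2 (prior 1/4): box 1 is available but not opened; box 3 gets probability (1 − 2/7)/2 = 5/14; weight (1/4)·(5/14) = 5/56.
If it is in box 3 (prior 1/4): the host opened box 3, so this case is ruled out; weight (1/4)·0 = 0.
If it is in box 4 (prior 1/4): box 1 is available but not opened, probability 5/7; weight (1/4)·(5/7) = 5/28.
The weights sum to 11/28.
So P(the gold coin in box 1 | the host opened box 3) = (1/8) / (11/28) = 7/22.

7/22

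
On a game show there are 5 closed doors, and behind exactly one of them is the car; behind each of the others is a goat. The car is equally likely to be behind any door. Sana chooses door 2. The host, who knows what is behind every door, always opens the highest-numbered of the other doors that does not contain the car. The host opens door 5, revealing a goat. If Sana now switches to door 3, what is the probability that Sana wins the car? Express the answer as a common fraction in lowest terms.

1/4

Apply Bayes' rule, conditioning on where the car actually is.
If it is behind any of doors 1, 2, 3, and 4 (prior 1/5 each): door 5 is the highest-numbered option available, probability 1; weight (1/5)·1 = 1/5 each.
If it is behind door 5 (prior 1/5): the host opened door 5, so this case is ruled out; weight (1/5)·0 = 0.
The weights sum to 4/5.
So P(the car behind door 3 | the host opened door 5) = (1/5) / (4/5) = 1/4.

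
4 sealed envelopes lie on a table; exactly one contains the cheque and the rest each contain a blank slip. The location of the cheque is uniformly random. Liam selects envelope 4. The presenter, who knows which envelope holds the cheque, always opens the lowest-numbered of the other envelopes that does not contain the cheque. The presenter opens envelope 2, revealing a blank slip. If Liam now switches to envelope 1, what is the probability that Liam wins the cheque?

Apply Bayes' rule, conditioning on where the cheque actually is.
If it is in envelope 1 (prior 1/4): envelope 2 is the lowest-numbered option available, probability 1; weight (1/4)·1 = 1/4.
If it is in envelope 2 (prior 1/4): the presenter opened envelope 2, so this case is ruled out; weight (1/4)·0 = 0.
If it is in either of envelopes 3 and 4 (prior 1/4 each): the presenter would have opened envelope 1 instead, probability 0; weight (1/4)·0 = 0 each.
The weights sum to 1/4.
So P(the cheque in envelope 1 | the presenter opened envelope 2) = (1/4) / (1/4) = 1.

1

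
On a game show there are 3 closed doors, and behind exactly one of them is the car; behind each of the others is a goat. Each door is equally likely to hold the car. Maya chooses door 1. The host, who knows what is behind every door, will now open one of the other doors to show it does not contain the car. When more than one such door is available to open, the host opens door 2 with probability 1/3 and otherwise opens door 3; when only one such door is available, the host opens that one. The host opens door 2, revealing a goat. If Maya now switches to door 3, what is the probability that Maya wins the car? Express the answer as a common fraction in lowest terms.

3/4

Consider each possible location of the car in turn.
If it is behind door 1 (prior 1/3): door 2 is available, opened with probability 1/3; weight (1/3)·(1/3) = 1/9.
If it is behind door 2 (prior 1/3): the host opened door 2, so this case is ruled out; weight (1/3)·0 = 0.
If it is behind door 3 (prior 1/3): only door 2 is available, probability 1; weight (1/3)·1 = 1/3.
The weights sum to 4/9.
So P(the car behind door 3 | the host opened door 2) = (1/3) / (4/9) = 3/4.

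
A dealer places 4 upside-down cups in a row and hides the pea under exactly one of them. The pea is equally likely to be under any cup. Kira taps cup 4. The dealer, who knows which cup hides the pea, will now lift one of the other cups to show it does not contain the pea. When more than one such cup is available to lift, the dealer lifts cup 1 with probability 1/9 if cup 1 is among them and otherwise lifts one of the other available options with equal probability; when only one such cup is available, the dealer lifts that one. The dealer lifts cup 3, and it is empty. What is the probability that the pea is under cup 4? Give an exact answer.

8/33

Condition on the true location of the pea.
If it is under cup 1 (prior 1/4): cup 1 holds the prize so is unavailable; the dealer chooses uniformly among the 2 others, probability 1/2; weight (1/4)·(1/2) = 1/8.
If it is under cup 2 (prior 1/4): cup 1 is available but not opened, probability 8/9; weight (1/4)·(8/9) = 2/9.
If it is under cup 3 (prior 1/4): the dealer opened cup 3, so this case is ruled out; weight (1/4)·0 = 0.
If it is under cup 4 (prior 1/4): cup 1 is available but not opened; cup 3 gets probability (1 − 1/9)/2 = 4/9; weight (1/4)·(4/9) = 1/9.
The weights sum to 11/24.
So P(the pea under cup 4 | the dealer opened cup 3) = (1/9) / (11/24) = 8/33.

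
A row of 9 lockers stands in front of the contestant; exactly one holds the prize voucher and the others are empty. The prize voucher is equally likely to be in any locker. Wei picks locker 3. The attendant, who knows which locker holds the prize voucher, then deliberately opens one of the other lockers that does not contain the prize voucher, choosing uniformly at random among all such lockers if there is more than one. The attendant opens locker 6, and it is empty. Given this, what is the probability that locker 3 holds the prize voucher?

Consider each possible location of the prize voucher in turn.
If it is in any of lockers 1, 2, 4, 5, 7, 8, and 9 (prior 1/9 each): the attendant has 7 equally likely choices, so probability 1/7; weight (1/9)·(1/7) = 1/63 each.
If it is in locker 3 (prior 1/9): the attendant has 8 equally likely choices, so probability 1/8; weight (1/9)·(1/8) = 1/72.
If it is in locker 6 (prior 1/9): the attendant opened locker 6, so this case is ruled out; weight (1/9)·0 = 0.
The weights sum to 1/8.
So P(the prize voucher in locker 3 | the attendant opened locker 6) = (1/72) / (1/8) = 1/9.

1/9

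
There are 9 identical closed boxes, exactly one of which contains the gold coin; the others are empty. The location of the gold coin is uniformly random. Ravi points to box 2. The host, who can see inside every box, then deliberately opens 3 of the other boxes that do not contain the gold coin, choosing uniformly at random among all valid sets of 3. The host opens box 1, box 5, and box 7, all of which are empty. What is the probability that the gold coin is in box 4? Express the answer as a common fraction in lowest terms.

Condition on the true location of the gold coin.
If it is in any of boxes 1, 5, and 7 (prior 1/9 each): that box was opened and seen not to hold the prize — ruled out; weight (1/9)·0 = 0 each.
If it is in box 2 (prior 1/9): the host has 56 equally likely choices, so probability 1/56; weight (1/9)·(1/56) = 1/504.
If it is in any of boxes 3, 4, 6, 8, and 9 (prior 1/9 each): the host has 35 equally likely choices, so probability 1/35; weight (1/9)·(1/35) = 1/315 each.
The weights sum to 1/56.
So P(the gold coin in box 4 | the host opened box 1, box 5, and box 7) = (1/315) / (1/56) = 8/45.

8/45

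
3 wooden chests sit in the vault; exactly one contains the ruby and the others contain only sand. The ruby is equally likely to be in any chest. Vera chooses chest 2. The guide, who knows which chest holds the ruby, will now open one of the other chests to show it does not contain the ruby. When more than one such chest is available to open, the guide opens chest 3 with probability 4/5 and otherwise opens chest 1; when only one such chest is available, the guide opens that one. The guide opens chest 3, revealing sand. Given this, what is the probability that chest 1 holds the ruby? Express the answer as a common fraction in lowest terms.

5/9

Consider each possible location of the ruby in turn.
If it is in chest 1 (prior 1/3): only chest 3 is available, probability 1; weight (1/3)·1 = 1/3.
If it is in chest 2 (prior 1/3): chest 3 is available, opened with probability 4/5; weight (1/3)·(4/5) = 4/15.
If it is in chest 3 (prior 1/3): the guide opened chest 3, so this case is ruled out; weight (1/3)·0 = 0.
The weights sum to 3/5.
So P(the ruby in chest 1 | the guide opened chest 3) = (1/3) / (3/5) = 5/9.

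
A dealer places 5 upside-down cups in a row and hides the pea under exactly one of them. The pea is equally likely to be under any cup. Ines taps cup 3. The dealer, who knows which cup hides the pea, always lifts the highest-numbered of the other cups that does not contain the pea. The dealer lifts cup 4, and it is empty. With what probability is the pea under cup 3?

0

Condition on the true location of the pea.
If it is under any of cups 1, 2, and 3 (prior 1/5 each): the dealer would have opened cup 5 instead, probability 0; weight (1/5)·0 = 0 each.
If it is under cup 4 (prior 1/5): the dealer opened cup 4, so this case is ruled out; weight (1/5)·0 = 0.
If it is under cup 5 (prior 1/5): cup 4 is the highest-numbered option available, probability 1; weight (1/5)·1 = 1/5.
The weights sum to 1/5.
So P(the pea under cup 3 | the dealer opened cup 4) = 0 / (1/5) = 0.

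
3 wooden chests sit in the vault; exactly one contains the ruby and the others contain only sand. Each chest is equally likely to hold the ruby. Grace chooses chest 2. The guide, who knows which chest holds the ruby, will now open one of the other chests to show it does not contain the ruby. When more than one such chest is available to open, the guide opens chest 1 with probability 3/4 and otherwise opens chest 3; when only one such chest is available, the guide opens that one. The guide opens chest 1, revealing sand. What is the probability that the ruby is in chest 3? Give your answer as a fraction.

4/7

Condition on the true location of the ruby.
If it is in chest 1 (prior 1/3): the guide opened chest 1, so this case is ruled out; weight (1/3)·0 = 0.
If it is in chest 2 (prior 1/3): chest 1 is available, opened with probability 3/4; weight (1/3)·(3/4) = 1/4.
If it is in chest 3 (prior 1/3): only chest 1 is available, probability 1; weight (1/3)·1 = 1/3.
The weights sum to 7/12.
So P(the ruby in chest 3 | the guide opened chest 1) = (1/3) / (7/12) = 4/7.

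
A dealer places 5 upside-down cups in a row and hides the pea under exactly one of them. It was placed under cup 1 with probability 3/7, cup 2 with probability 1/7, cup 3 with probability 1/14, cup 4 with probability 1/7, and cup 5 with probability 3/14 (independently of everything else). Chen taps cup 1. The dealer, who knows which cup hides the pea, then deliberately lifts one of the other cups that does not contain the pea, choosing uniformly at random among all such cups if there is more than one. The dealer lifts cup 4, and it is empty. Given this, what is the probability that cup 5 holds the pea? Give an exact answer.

Consider each possible location of the pea in turn.
If it is under cup 1 (prior 3/7): the dealer has 4 equally likely choices, so probability 1/4; weight (3/7)·(1/4) = 3/28.
If it is under cup 2 (prior 1/7): the dealer has 3 equally likely choices, so probability 1/3; weight (1/7)·(1/3) = 1/21.
If it is under cup 3 (prior 1/14): the dealer has 3 equally likely choices, so probability 1/3; weight (1/14)·(1/3) = 1/42.
If it is under cup 4 (prior 1/7): the dealer opened cup 4, so this case is ruled out; weight (1/7)·0 = 0.
If it is under cup 5 (prior 3/14): the dealer has 3 equally likely choices, so probability 1/3; weight (3/14)·(1/3) = 1/14.
The weights sum to 1/4.
So P(the pea under cup 5 | the dealer opened cup 4) = (1/14) / (1/4) = 2/7.

2/7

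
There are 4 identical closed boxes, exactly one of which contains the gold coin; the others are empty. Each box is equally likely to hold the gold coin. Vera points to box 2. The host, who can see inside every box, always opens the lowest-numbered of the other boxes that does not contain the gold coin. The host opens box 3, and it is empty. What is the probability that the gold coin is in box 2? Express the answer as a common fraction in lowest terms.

Consider each possible location of the gold coin in turn.
If it is in box 1 (prior 1/4): box 3 is the lowest-numbered option available, probability 1; weight (1/4)·1 = 1/4.
If it is in either of boxes 2 and 4 (prior 1/4 each): the host would have opened box 1 instead, probability 0; weight (1/4)·0 = 0 each.
If it is in box 3 (prior 1/4): the host opened box 3, so this case is ruled out; weight (1/4)·0 = 0.
The weights sum to 1/4.
So P(the gold coin in box 2 | the host opened box 3) = 0 / (1/4) = 0.

0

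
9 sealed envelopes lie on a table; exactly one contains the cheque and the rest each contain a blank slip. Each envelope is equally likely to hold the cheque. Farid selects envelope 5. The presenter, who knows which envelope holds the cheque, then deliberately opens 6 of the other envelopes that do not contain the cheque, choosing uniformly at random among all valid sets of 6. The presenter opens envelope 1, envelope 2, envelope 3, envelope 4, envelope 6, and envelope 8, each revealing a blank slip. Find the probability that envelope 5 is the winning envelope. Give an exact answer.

1/9

Apply Bayes' rule, conditioning on where the cheque actually is.
If it is in any of envelopes 1, 2, 3, 4, 6, and 8 (prior 1/9 each): that envelope was opened and seen not to hold the prize — ruled out; weight (1/9)·0 = 0 each.
If it is in envelope 5 (prior 1/9): the presenter has 28 equally likely choices, so probability 1/28; weight (1/9)·(1/28) = 1/252.
If it is in either of envelopes 7 and 9 (prior 1/9 each): the presenter has 7 equally likely choices, so probability 1/7; weight (1/9)·(1/7) = 1/63 each.
The weights sum to 1/28.
So P(the cheque in envelope 5 | the presenter opened envelope 1, envelope 2, envelope 3, envelope 4, envelope 6, and envelope 8) = (1/252) / (1/28) = 1/9.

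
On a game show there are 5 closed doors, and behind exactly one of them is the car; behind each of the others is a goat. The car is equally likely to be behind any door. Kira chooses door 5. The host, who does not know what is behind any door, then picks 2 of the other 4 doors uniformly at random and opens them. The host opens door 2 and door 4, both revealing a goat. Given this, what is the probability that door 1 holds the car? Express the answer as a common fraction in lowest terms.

Apply Bayes' rule, conditioning on where the car actually is.
If it is behind any of doors 1, 3, and 5 (prior 1/5 each): the host picks exactly this set with probability 1/6 regardless, and none is the prize; weight (1/5)·(1/6) = 1/30 each.
If it is behind either of doors 2 and 4 (prior 1/5 each): that door was opened and seen not to hold the prize — ruled out; weight (1/5)·0 = 0 each.
The weights sum to 1/10.
So P(the car behind door 1 | the host opened door 2 and door 4) = (1/30) / (1/10) = 1/3.

1/3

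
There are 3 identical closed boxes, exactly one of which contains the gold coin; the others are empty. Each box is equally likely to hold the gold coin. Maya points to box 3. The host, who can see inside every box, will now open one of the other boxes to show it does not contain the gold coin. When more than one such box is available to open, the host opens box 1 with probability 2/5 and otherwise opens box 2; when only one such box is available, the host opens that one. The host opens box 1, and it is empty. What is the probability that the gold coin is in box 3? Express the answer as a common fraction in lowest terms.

Consider each possible location of the gold coin in turn.
If it is in box 1 (prior 1/3): the host opened box 1, so this case is ruled out; weight (1/3)·0 = 0.
If it is in box 2 (prior 1/3): only box 1 is available, probability 1; weight (1/3)·1 = 1/3.
If it is in box 3 (prior 1/3): box 1 is available, opened with probability 2/5; weight (1/3)·(2/5) = 2/15.
The weights sum to 7/15.
So P(the gold coin in box 3 | the host opened box 1) = (2/15) / (7/15) = 2/7.

2/7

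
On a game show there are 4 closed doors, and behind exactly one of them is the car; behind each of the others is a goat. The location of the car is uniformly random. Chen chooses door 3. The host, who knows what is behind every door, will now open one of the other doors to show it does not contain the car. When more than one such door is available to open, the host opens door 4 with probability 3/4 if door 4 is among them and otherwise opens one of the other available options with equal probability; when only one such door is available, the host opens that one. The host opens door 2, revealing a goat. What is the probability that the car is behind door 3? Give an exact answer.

1/7

Consider each possible location of the car in turn.
If it is behind door 1 (prior 1/4): door 4 is available but not opened, probability 1/4; weight (1/4)·(1/4) = 1/16.
If it is behind door 2 (prior 1/4): the host opened door 2, so this case is ruled out; weight (1/4)·0 = 0.
If it is behind door 3 (prior 1/4): door 4 is available but not opened; door 2 gets probability (1 − 3/4)/2 = 1/8; weight (1/4)·(1/8) = 1/32.
If it is behind door 4 (prior 1/4): door 4 holds the prize so is unavailable; the host chooses uniformly among the 2 others, probability 1/2; weight (1/4)·(1/2) = 1/8.
The weights sum to 7/32.
So P(the car behind door 3 | the host opened door 2) = (1/32) / (7/32) = 1/7.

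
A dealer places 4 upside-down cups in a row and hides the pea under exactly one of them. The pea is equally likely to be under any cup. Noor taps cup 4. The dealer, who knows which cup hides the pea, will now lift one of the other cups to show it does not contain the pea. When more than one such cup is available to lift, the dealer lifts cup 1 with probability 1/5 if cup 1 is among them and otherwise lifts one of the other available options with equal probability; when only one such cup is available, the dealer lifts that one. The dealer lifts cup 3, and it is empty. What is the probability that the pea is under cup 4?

4/17

Apply Bayes' rule, conditioning on where the pea actually is.
If it is under cup 1 (prior 1/4): cup 1 holds the prize so is unavailable; the dealer chooses uniformly among the 2 others, probability 1/2; weight (1/4)·(1/2) = 1/8.
If it is under cup 2 (prior 1/4): cup 1 is available but not opened, probability 4/5; weight (1/4)·(4/5) = 1/5.
If it is under cup 3 (prior 1/4): the dealer opened cup 3, so this case is ruled out; weight (1/4)·0 = 0.
If it is under cup 4 (prior 1/4): cup 1 is available but not opened; cup 3 gets probability (1 − 1/5)/2 = 2/5; weight (1/4)·(2/5) = 1/10.
The weights sum to 17/40.
So P(the pea under cup 4 | the dealer opened cup 3) = (1/10) / (17/40) = 4/17.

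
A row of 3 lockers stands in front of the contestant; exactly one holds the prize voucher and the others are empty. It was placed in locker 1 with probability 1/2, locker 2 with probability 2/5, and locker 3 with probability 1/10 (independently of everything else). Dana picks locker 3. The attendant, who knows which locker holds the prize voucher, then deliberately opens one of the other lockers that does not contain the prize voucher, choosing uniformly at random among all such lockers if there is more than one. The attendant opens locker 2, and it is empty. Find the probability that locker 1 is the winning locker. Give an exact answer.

Apply Bayes' rule, conditioning on where the prize voucher actually is.
If it is in locker 1 (prior 1/2): the attendant has no choice, probability 1; weight (1/2)·1 = 1/2.
If it is in locker 2 (prior 2/5): the attendant opened locker 2, so this case is ruled out; weight (2/5)·0 = 0.
If it is in locker 3 (prior 1/10): the attendant has 2 equally likely choices, so probability 1/2; weight (1/10)·(1/2) = 1/20.
The weights sum to 11/20.
So P(the prize voucher in locker 1 | the attendant opened locker 2) = (1/2) / (11/20) = 10/11.

10/11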